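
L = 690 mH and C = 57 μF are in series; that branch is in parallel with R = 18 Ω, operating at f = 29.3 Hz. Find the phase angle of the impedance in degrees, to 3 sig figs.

29.6°

ω = 2πf = 184.1 rad/s
X_L = ωL = 127 Ω
X_C = 1/(ωC) = 95.3 Ω
Branch 1: Z₁ = R = 18.0 Ω
Branch 2 (series LC): Z₂ = j(X_L − X_C) = j31.7 Ω
Parallel: Z = Z₁Z₂/(Z₁+Z₂), |Z| = 15.7 Ω, ∠Z = 29.6°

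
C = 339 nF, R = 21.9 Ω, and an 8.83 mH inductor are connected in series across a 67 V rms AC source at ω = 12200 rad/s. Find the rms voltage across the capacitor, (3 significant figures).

X_L = ωL = 108 Ω
X_C = 1/(ωC) = 242 Ω
Net reactance X = X_L − X_C = -134 Ω
Z = 21.9 − j134 Ω
|Z| = √(21.9² + 134²) = 136 Ω
I = V/|Z| = 493 mA
V_C = I·|Z_C| = 0.493 × 242 = 119 V

119 V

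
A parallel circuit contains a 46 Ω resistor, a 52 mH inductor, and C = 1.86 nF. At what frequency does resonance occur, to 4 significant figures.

ω₀ = 1/√(LC) = 1/√(0.052 × 1.86e-09) = 101700 rad/s
f₀ = ω₀/(2π) = 16.18 kHz

16.18 kHz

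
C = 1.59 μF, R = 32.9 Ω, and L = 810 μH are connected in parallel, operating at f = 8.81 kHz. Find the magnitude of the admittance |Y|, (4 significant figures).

72.40 mS

ω = 2πf = 55350 rad/s
X_L = ωL = 44.84 Ω
X_C = 1/(ωC) = 11.36 Ω
Parallel: admittances add. Y = 1/R + 1/(jωL) + jωC
Y = (0.03040 + j0.06571) S
|Y| = 0.07240 S → |Z| = 1/|Y| = 13.81 Ω, ∠Z = −∠Y = -65.18°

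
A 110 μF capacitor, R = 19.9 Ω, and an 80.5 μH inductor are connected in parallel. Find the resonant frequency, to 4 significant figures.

1.691 kHz

ω₀ = 1/√(LC) = 1/√(8.05e-05 × 0.00011) = 10630 rad/s
f₀ = ω₀/(2π) = 1.691 kHz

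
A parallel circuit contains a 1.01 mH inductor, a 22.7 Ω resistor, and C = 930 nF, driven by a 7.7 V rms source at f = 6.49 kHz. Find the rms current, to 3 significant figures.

355 mA

ω = 2πf = 40780 rad/s
X_L = ωL = 41.2 Ω
X_C = 1/(ωC) = 26.4 Ω
Parallel: admittances add. Y = 1/R + 1/(jωL) + jωC
Y = (0.0441 + j0.0136) S
|Y| = 0.0461 S → |Z| = 1/|Y| = 21.7 Ω, ∠Z = −∠Y = -17.2°
I = V/|Z| = 7.7/21.7 = 355 mA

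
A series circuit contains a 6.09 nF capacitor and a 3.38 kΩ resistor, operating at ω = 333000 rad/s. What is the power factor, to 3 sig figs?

0.990

X_C = 1/(ωC) = 493 Ω
Z = 3380 − j493 Ω
|Z| = √(3380² + 493²) = 3420 Ω
∠Z = arctan(-493/3380) = -8.30°
cos φ = cos(-8.30°) = 0.990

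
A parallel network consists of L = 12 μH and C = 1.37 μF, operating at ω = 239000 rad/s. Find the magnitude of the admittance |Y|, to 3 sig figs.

21.2 mS

X_L = ωL = 2.87 Ω
X_C = 1/(ωC) = 3.05 Ω
Parallel: admittances add. Y = 1/(jωL) + jωC
Y = (0 − j0.0212) S
|Y| = 0.0212 S → |Z| = 1/|Y| = 47.1 Ω, ∠Z = −∠Y = 90.0°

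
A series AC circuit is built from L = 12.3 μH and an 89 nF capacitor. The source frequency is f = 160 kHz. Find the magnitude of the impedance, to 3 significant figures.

ω = 2πf = 1.005e+06 rad/s
X_L = ωL = 12.4 Ω
X_C = 1/(ωC) = 11.2 Ω
Net reactance X = X_L − X_C = 1.19 Ω
Z = j1.19 Ω
|Z| = √(0² + 1.19²) = 1.19 Ω

1.19 Ω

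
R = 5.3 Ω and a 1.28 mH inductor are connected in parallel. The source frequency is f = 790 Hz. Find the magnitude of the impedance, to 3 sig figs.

ω = 2πf = 4964 rad/s
X_L = ωL = 6.35 Ω
Parallel: admittances add. Y = 1/R + 1/(jωL)
Y = (0.189 − j0.157) S
|Y| = 0.246 S → |Z| = 1/|Y| = 4.07 Ω, ∠Z = −∠Y = 39.8°

4.07 Ω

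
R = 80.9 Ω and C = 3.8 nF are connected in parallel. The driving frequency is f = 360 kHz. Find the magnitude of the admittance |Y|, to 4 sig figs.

ω = 2πf = 2.262e+06 rad/s
X_C = 1/(ωC) = 116.3 Ω
Parallel: admittances add. Y = 1/R + jωC
Y = (0.01236 + j0.008595) S
|Y| = 0.01506 S → |Z| = 1/|Y| = 66.42 Ω, ∠Z = −∠Y = -34.81°

15.06 mS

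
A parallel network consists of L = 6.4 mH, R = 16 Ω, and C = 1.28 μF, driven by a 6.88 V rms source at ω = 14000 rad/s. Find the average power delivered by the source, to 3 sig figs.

X_L = ωL = 89.6 Ω
X_C = 1/(ωC) = 55.8 Ω
Parallel: admittances add. Y = 1/R + 1/(jωL) + jωC
Y = (0.0625 + j0.00676) S
|Y| = 0.0629 S → |Z| = 1/|Y| = 15.9 Ω, ∠Z = −∠Y = -6.17°
I = V/|Z| = 433 mA
P = VI cos φ = 6.88 × 0.433 × cos(-6.17°) = 2.96 W

2.96 W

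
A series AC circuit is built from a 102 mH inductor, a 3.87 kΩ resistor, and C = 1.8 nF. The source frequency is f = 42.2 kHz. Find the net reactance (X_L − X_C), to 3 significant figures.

25000 Ω

ω = 2πf = 265200 rad/s
X_L = ωL = 27000 Ω
X_C = 1/(ωC) = 2100 Ω
X = 27000 − 2100 = 25000 Ω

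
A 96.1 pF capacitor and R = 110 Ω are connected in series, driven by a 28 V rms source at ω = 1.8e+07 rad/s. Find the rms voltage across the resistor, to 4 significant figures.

5.234 V

X_C = 1/(ωC) = 578.1 Ω
Z = 110.0 − j578.1 Ω
|Z| = √(110.0² + 578.1²) = 588.5 Ω
I = V/|Z| = 47.58 mA
V_R = I·|Z_R| = 0.04758 × 110.0 = 5.234 V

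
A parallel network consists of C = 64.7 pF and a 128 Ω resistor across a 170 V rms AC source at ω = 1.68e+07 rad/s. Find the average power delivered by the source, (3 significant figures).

226 W

X_C = 1/(ωC) = 920 Ω
Parallel: admittances add. Y = 1/R + jωC
Y = (0.00781 + j0.00109) S
|Y| = 0.00789 S → |Z| = 1/|Y| = 127 Ω, ∠Z = −∠Y = -7.92°
I = V/|Z| = 1.34 A
P = VI cos φ = 170 × 1.34 × cos(-7.92°) = 226 W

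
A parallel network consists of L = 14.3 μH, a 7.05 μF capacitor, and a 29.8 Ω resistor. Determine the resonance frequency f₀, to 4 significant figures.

ω₀ = 1/√(LC) = 1/√(1.43e-05 × 7.05e-06) = 99590 rad/s
f₀ = ω₀/(2π) = 15.85 kHz

15.85 kHz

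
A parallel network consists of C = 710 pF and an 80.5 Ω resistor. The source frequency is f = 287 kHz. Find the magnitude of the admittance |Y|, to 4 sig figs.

12.49 mS

ω = 2πf = 1.803e+06 rad/s
X_C = 1/(ωC) = 781.1 Ω
Parallel: admittances add. Y = 1/R + jωC
Y = (0.01242 + j0.001280) S
|Y| = 0.01249 S → |Z| = 1/|Y| = 80.08 Ω, ∠Z = −∠Y = -5.884°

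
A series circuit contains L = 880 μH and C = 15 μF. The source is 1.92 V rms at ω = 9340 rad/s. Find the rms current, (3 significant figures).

X_L = ωL = 8.22 Ω
X_C = 1/(ωC) = 7.14 Ω
Net reactance X = X_L − X_C = 1.08 Ω
Z = j1.08 Ω
|Z| = √(0² + 1.08²) = 1.08 Ω
I = V/|Z| = 1.92/1.08 = 1.78 A

1.78 A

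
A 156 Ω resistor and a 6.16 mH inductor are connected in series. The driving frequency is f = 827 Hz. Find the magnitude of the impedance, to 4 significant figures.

ω = 2πf = 5196 rad/s
X_L = ωL = 32.01 Ω
Z = 156.0 + j32.01 Ω
|Z| = √(156.0² + 32.01²) = 159.2 Ω

159.2 Ω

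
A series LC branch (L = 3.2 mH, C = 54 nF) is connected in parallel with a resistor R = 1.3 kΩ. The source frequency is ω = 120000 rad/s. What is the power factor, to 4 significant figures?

X_L = ωL = 384.0 Ω
X_C = 1/(ωC) = 154.3 Ω
Branch 1: Z₁ = R = 1300 Ω
Branch 2 (series LC): Z₂ = j(X_L − X_C) = j229.7 Ω
Parallel: Z = Z₁Z₂/(Z₁+Z₂), |Z| = 226.2 Ω, ∠Z = 79.98°
cos φ = cos(79.98°) = 0.1740

0.1740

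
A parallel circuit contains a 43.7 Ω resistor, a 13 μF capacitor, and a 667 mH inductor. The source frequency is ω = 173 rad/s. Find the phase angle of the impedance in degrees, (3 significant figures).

X_L = ωL = 115 Ω
X_C = 1/(ωC) = 445 Ω
Parallel: admittances add. Y = 1/R + 1/(jωL) + jωC
Y = (0.0229 − j0.00642) S
|Y| = 0.0238 S → |Z| = 1/|Y| = 42.1 Ω, ∠Z = −∠Y = 15.7°

15.7°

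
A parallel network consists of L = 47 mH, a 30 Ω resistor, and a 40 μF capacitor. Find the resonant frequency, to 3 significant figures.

116 Hz

ω₀ = 1/√(LC) = 1/√(0.047 × 4e-05) = 729.3 rad/s
f₀ = ω₀/(2π) = 116 Hz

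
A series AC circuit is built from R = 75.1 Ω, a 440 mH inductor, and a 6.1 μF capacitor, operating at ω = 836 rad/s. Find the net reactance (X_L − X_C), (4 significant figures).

171.7 Ω

X_L = ωL = 367.8 Ω
X_C = 1/(ωC) = 196.1 Ω
X = 367.8 − 196.1 = 171.7 Ω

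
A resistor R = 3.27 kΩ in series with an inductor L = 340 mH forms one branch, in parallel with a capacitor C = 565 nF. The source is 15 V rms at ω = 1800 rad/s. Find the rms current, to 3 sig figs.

X_L = ωL = 612 Ω
X_C = 1/(ωC) = 983 Ω
Branch 1 (R+jX_L): Z₁ = 3270 + j612 Ω, |Z₁| = 3330 Ω
Branch 2 (−jX_C): Z₂ = −j983 Ω
Parallel: Z = Z₁Z₂/(Z₁+Z₂), |Z| = 994 Ω, ∠Z = -72.9°
I = V/|Z| = 15/994 = 15.1 mA

15.1 mA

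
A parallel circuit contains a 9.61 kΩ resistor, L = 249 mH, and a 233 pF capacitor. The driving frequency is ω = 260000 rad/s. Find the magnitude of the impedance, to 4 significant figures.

X_L = ωL = 64740 Ω
X_C = 1/(ωC) = 16510 Ω
Parallel: admittances add. Y = 1/R + 1/(jωL) + jωC
Y = (0.0001041 + j4.513e-05) S
|Y| = 0.0001134 S → |Z| = 1/|Y| = 8816 Ω, ∠Z = −∠Y = -23.45°

8816 Ω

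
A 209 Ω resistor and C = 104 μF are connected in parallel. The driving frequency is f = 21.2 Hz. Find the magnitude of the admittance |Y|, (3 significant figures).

ω = 2πf = 133.2 rad/s
X_C = 1/(ωC) = 72.2 Ω
Parallel: admittances add. Y = 1/R + jωC
Y = (0.00478 + j0.0139) S
|Y| = 0.0147 S → |Z| = 1/|Y| = 68.2 Ω, ∠Z = −∠Y = -70.9°

14.7 mS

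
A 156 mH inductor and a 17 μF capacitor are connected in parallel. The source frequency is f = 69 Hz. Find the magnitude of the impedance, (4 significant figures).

ω = 2πf = 433.5 rad/s
X_L = ωL = 67.63 Ω
X_C = 1/(ωC) = 135.7 Ω
Parallel: admittances add. Y = 1/(jωL) + jωC
Y = (0 − j0.007416) S
|Y| = 0.007416 S → |Z| = 1/|Y| = 134.8 Ω, ∠Z = −∠Y = 90.00°

134.8 Ω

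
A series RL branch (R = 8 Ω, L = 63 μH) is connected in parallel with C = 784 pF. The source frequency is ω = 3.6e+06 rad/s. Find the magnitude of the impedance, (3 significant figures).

X_L = ωL = 227 Ω
X_C = 1/(ωC) = 354 Ω
Branch 1 (R+jX_L): Z₁ = 8.00 + j227 Ω, |Z₁| = 227 Ω
Branch 2 (−jX_C): Z₂ = −j354 Ω
Parallel: Z = Z₁Z₂/(Z₁+Z₂), |Z| = 629 Ω, ∠Z = 84.4°

629 Ω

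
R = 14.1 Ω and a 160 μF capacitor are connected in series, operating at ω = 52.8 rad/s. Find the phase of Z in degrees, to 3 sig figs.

-83.2°

X_C = 1/(ωC) = 118 Ω
Z = 14.1 − j118 Ω
|Z| = √(14.1² + 118²) = 119 Ω
∠Z = arctan(-118/14.1) = -83.2°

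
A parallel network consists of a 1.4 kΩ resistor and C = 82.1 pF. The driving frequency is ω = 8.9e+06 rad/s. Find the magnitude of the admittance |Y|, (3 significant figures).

X_C = 1/(ωC) = 1370 Ω
Parallel: admittances add. Y = 1/R + jωC
Y = (0.000714 + j0.000731) S
|Y| = 0.00102 S → |Z| = 1/|Y| = 979 Ω, ∠Z = −∠Y = -45.7°

1.02 mS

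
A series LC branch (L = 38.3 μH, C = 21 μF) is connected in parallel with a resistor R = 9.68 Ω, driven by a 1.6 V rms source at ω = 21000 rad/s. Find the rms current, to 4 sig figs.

1.106 A

X_L = ωL = 0.8043 Ω
X_C = 1/(ωC) = 2.268 Ω
Branch 1: Z₁ = R = 9.680 Ω
Branch 2 (series LC): Z₂ = j(X_L − X_C) = −j1.463 Ω
Parallel: Z = Z₁Z₂/(Z₁+Z₂), |Z| = 1.447 Ω, ∠Z = -81.40°
I = V/|Z| = 1.6/1.447 = 1.106 A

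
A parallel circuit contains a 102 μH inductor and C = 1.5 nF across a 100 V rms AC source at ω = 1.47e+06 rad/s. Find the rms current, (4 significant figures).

X_L = ωL = 149.9 Ω
X_C = 1/(ωC) = 453.5 Ω
Parallel: admittances add. Y = 1/(jωL) + jωC
Y = (0 − j0.004464) S
|Y| = 0.004464 S → |Z| = 1/|Y| = 224.0 Ω, ∠Z = −∠Y = 90.00°
I = V/|Z| = 100/224.0 = 446.4 mA

446.4 mA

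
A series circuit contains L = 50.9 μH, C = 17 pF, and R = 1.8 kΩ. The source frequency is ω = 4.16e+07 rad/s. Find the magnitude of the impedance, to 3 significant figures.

X_L = ωL = 2120 Ω
X_C = 1/(ωC) = 1410 Ω
Net reactance X = X_L − X_C = 703 Ω
Z = 1800 + j703 Ω
|Z| = √(1800² + 703²) = 1930 Ω

1930 Ω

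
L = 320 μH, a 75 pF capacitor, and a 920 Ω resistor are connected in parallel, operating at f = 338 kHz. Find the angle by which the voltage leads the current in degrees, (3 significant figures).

50.4°

ω = 2πf = 2.124e+06 rad/s
X_L = ωL = 680 Ω
X_C = 1/(ωC) = 6280 Ω
Parallel: admittances add. Y = 1/R + 1/(jωL) + jωC
Y = (0.00109 − j0.00131) S
|Y| = 0.00170 S → |Z| = 1/|Y| = 587 Ω, ∠Z = −∠Y = 50.4°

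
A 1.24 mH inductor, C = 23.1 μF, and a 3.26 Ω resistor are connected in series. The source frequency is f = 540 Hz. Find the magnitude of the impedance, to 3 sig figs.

ω = 2πf = 3393 rad/s
X_L = ωL = 4.21 Ω
X_C = 1/(ωC) = 12.8 Ω
Net reactance X = X_L − X_C = -8.55 Ω
Z = 3.26 − j8.55 Ω
|Z| = √(3.26² + 8.55²) = 9.15 Ω

9.15 Ω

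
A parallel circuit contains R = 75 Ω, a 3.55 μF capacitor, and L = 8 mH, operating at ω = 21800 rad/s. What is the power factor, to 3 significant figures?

0.183

X_L = ωL = 174 Ω
X_C = 1/(ωC) = 12.9 Ω
Parallel: admittances add. Y = 1/R + 1/(jωL) + jωC
Y = (0.0133 + j0.0717) S
|Y| = 0.0729 S → |Z| = 1/|Y| = 13.7 Ω, ∠Z = −∠Y = -79.5°
cos φ = cos(-79.5°) = 0.183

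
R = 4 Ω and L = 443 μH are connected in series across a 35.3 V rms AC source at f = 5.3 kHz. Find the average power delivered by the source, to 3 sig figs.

21.3 W

ω = 2πf = 33300 rad/s
X_L = ωL = 14.8 Ω
Z = 4.00 + j14.8 Ω
|Z| = √(4.00² + 14.8²) = 15.3 Ω
∠Z = arctan(14.8/4.00) = 74.8°
I = V/|Z| = 2.31 A
P = VI cos φ = 35.3 × 2.31 × cos(74.8°) = 21.3 W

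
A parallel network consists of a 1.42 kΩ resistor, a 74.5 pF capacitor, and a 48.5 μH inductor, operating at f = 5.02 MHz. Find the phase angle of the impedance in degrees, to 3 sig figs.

-67.5°

ω = 2πf = 3.154e+07 rad/s
X_L = ωL = 1530 Ω
X_C = 1/(ωC) = 426 Ω
Parallel: admittances add. Y = 1/R + 1/(jωL) + jωC
Y = (0.000704 + j0.00170) S
|Y| = 0.00184 S → |Z| = 1/|Y| = 545 Ω, ∠Z = −∠Y = -67.5°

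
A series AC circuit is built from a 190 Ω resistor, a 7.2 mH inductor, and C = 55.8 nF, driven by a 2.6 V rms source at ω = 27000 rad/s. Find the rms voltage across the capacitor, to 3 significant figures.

3.41 V

X_L = ωL = 194 Ω
X_C = 1/(ωC) = 664 Ω
Net reactance X = X_L − X_C = -469 Ω
Z = 190 − j469 Ω
|Z| = √(190² + 469²) = 506 Ω
I = V/|Z| = 5.13 mA
V_C = I·|Z_C| = 0.00513 × 664 = 3.41 V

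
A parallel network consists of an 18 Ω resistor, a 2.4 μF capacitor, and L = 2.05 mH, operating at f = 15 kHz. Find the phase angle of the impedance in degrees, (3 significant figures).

ω = 2πf = 94250 rad/s
X_L = ωL = 193 Ω
X_C = 1/(ωC) = 4.42 Ω
Parallel: admittances add. Y = 1/R + 1/(jωL) + jωC
Y = (0.0556 + j0.221) S
|Y| = 0.228 S → |Z| = 1/|Y| = 4.39 Ω, ∠Z = −∠Y = -75.9°

-75.9°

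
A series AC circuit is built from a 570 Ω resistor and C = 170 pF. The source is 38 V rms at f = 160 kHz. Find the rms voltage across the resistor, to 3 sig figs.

ω = 2πf = 1.005e+06 rad/s
X_C = 1/(ωC) = 5850 Ω
Z = 570 − j5850 Ω
|Z| = √(570² + 5850²) = 5880 Ω
I = V/|Z| = 6.46 mA
V_R = I·|Z_R| = 0.00646 × 570 = 3.68 V

3.68 V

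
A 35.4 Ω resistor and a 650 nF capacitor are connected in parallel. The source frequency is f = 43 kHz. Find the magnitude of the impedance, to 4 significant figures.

5.622 Ω

ω = 2πf = 270200 rad/s
X_C = 1/(ωC) = 5.694 Ω
Parallel: admittances add. Y = 1/R + jωC
Y = (0.02825 + j0.1756) S
|Y| = 0.1779 S → |Z| = 1/|Y| = 5.622 Ω, ∠Z = −∠Y = -80.86°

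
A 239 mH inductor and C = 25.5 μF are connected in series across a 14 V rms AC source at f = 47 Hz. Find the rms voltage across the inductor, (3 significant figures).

ω = 2πf = 295.3 rad/s
X_L = ωL = 70.6 Ω
X_C = 1/(ωC) = 133 Ω
Net reactance X = X_L − X_C = -62.2 Ω
Z = − j62.2 Ω
|Z| = √(0² + 62.2²) = 62.2 Ω
I = V/|Z| = 225 mA
V_L = I·|Z_L| = 0.225 × 70.6 = 15.9 V

15.9 V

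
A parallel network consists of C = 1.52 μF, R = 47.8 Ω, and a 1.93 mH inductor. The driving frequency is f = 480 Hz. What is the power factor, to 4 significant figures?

ω = 2πf = 3016 rad/s
X_L = ωL = 5.821 Ω
X_C = 1/(ωC) = 218.1 Ω
Parallel: admittances add. Y = 1/R + 1/(jωL) + jωC
Y = (0.02092 − j0.1672) S
|Y| = 0.1685 S → |Z| = 1/|Y| = 5.934 Ω, ∠Z = −∠Y = 82.87°
cos φ = cos(82.87°) = 0.1241

0.1241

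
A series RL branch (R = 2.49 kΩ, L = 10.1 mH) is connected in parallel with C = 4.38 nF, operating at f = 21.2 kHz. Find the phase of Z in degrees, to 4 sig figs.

-53.20°

ω = 2πf = 133200 rad/s
X_L = ωL = 1345 Ω
X_C = 1/(ωC) = 1714 Ω
Branch 1 (R+jX_L): Z₁ = 2490 + j1345 Ω, |Z₁| = 2830 Ω
Branch 2 (−jX_C): Z₂ = −j1714 Ω
Parallel: Z = Z₁Z₂/(Z₁+Z₂), |Z| = 1927 Ω, ∠Z = -53.20°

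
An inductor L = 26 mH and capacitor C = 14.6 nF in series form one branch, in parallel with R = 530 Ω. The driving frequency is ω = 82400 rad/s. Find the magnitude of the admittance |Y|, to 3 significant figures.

2.04 mS

X_L = ωL = 2140 Ω
X_C = 1/(ωC) = 831 Ω
Branch 1: Z₁ = R = 530 Ω
Branch 2 (series LC): Z₂ = j(X_L − X_C) = j1310 Ω
Parallel: Z = Z₁Z₂/(Z₁+Z₂), |Z| = 491 Ω, ∠Z = 22.0°
|Y| = 1/|Z| = 2.04 mS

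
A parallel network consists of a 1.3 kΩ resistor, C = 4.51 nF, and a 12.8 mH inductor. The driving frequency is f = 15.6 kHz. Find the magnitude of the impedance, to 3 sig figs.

1180 Ω

ω = 2πf = 98020 rad/s
X_L = ωL = 1250 Ω
X_C = 1/(ωC) = 2260 Ω
Parallel: admittances add. Y = 1/R + 1/(jωL) + jωC
Y = (0.000769 − j0.000355) S
|Y| = 0.000847 S → |Z| = 1/|Y| = 1180 Ω, ∠Z = −∠Y = 24.8°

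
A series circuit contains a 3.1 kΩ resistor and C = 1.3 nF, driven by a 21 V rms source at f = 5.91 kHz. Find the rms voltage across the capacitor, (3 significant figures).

ω = 2πf = 37130 rad/s
X_C = 1/(ωC) = 20700 Ω
Z = 3100 − j20700 Ω
|Z| = √(3100² + 20700²) = 20900 Ω
I = V/|Z| = 1.00 mA
V_C = I·|Z_C| = 0.00100 × 20700 = 20.8 V

20.8 V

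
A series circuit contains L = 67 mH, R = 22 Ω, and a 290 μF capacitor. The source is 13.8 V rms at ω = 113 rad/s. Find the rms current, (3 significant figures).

X_L = ωL = 7.57 Ω
X_C = 1/(ωC) = 30.5 Ω
Net reactance X = X_L − X_C = -22.9 Ω
Z = 22.0 − j22.9 Ω
|Z| = √(22.0² + 22.9²) = 31.8 Ω
I = V/|Z| = 13.8/31.8 = 434 mA

434 mA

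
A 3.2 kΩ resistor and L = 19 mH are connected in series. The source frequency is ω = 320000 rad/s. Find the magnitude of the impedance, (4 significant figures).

6871 Ω

X_L = ωL = 6080 Ω
Z = 3200 + j6080 Ω
|Z| = √(3200² + 6080²) = 6871 Ω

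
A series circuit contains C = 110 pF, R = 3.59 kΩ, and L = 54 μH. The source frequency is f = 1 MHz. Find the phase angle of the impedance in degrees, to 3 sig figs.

ω = 2πf = 6.283e+06 rad/s
X_L = ωL = 339 Ω
X_C = 1/(ωC) = 1450 Ω
Net reactance X = X_L − X_C = -1110 Ω
Z = 3590 − j1110 Ω
|Z| = √(3590² + 1110²) = 3760 Ω
∠Z = arctan(-1110/3590) = -17.1°

-17.1°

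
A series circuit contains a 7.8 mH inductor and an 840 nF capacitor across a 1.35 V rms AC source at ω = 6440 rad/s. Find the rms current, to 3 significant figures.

10.0 mA

X_L = ωL = 50.2 Ω
X_C = 1/(ωC) = 185 Ω
Net reactance X = X_L − X_C = -135 Ω
Z = − j135 Ω
|Z| = √(0² + 135²) = 135 Ω
I = V/|Z| = 1.35/135 = 10.0 mA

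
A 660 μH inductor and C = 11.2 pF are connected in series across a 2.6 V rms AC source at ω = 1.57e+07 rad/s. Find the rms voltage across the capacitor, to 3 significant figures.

X_L = ωL = 10400 Ω
X_C = 1/(ωC) = 5690 Ω
Net reactance X = X_L − X_C = 4680 Ω
Z = j4680 Ω
|Z| = √(0² + 4680²) = 4680 Ω
I = V/|Z| = 556 μA
V_C = I·|Z_C| = 0.000556 × 5690 = 3.16 V

3.16 V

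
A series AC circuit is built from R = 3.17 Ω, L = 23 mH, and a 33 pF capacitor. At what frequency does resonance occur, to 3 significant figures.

183 kHz

ω₀ = 1/√(LC) = 1/√(0.023 × 3.3e-11) = 1.148e+06 rad/s
f₀ = ω₀/(2π) = 183 kHz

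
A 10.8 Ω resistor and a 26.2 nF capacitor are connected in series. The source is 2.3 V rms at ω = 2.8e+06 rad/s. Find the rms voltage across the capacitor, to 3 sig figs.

X_C = 1/(ωC) = 13.6 Ω
Z = 10.8 − j13.6 Ω
|Z| = √(10.8² + 13.6²) = 17.4 Ω
I = V/|Z| = 132 mA
V_C = I·|Z_C| = 0.132 × 13.6 = 1.80 V

1.80 V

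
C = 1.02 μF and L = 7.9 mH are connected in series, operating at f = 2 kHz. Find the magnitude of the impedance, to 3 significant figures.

ω = 2πf = 12570 rad/s
X_L = ωL = 99.3 Ω
X_C = 1/(ωC) = 78.0 Ω
Net reactance X = X_L − X_C = 21.3 Ω
Z = j21.3 Ω
|Z| = √(0² + 21.3²) = 21.3 Ω

21.3 Ω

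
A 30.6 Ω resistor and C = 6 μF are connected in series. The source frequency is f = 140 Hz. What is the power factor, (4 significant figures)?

ω = 2πf = 879.6 rad/s
X_C = 1/(ωC) = 189.5 Ω
Z = 30.60 − j189.5 Ω
|Z| = √(30.60² + 189.5²) = 191.9 Ω
∠Z = arctan(-189.5/30.60) = -80.83°
cos φ = cos(-80.83°) = 0.1594

0.1594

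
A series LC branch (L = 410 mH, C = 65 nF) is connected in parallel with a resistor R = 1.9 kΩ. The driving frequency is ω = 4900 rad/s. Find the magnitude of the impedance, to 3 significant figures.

X_L = ωL = 2010 Ω
X_C = 1/(ωC) = 3140 Ω
Branch 1: Z₁ = R = 1900 Ω
Branch 2 (series LC): Z₂ = j(X_L − X_C) = −j1130 Ω
Parallel: Z = Z₁Z₂/(Z₁+Z₂), |Z| = 972 Ω, ∠Z = -59.2°

972 Ω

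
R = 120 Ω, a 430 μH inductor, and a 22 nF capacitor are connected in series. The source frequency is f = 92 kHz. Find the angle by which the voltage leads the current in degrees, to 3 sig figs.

54.8°

ω = 2πf = 578100 rad/s
X_L = ωL = 249 Ω
X_C = 1/(ωC) = 78.6 Ω
Net reactance X = X_L − X_C = 170 Ω
Z = 120 + j170 Ω
|Z| = √(120² + 170²) = 208 Ω
∠Z = arctan(170/120) = 54.8°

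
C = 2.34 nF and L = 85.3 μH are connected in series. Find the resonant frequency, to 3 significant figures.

356 kHz

ω₀ = 1/√(LC) = 1/√(8.53e-05 × 2.34e-09) = 2.238e+06 rad/s
f₀ = ω₀/(2π) = 356 kHz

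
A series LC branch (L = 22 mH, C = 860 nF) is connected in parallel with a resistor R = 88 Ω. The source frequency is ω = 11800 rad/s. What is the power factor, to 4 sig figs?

X_L = ωL = 259.6 Ω
X_C = 1/(ωC) = 98.54 Ω
Branch 1: Z₁ = R = 88.00 Ω
Branch 2 (series LC): Z₂ = j(X_L − X_C) = j161.1 Ω
Parallel: Z = Z₁Z₂/(Z₁+Z₂), |Z| = 77.22 Ω, ∠Z = 28.65°
cos φ = cos(28.65°) = 0.8776

0.8776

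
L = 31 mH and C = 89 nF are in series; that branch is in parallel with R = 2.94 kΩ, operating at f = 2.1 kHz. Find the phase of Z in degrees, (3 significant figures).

ω = 2πf = 13190 rad/s
X_L = ωL = 409 Ω
X_C = 1/(ωC) = 852 Ω
Branch 1: Z₁ = R = 2940 Ω
Branch 2 (series LC): Z₂ = j(X_L − X_C) = −j443 Ω
Parallel: Z = Z₁Z₂/(Z₁+Z₂), |Z| = 438 Ω, ∠Z = -81.4°

-81.4°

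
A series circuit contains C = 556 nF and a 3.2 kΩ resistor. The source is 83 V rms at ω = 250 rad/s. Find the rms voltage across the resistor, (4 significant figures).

33.73 V

X_C = 1/(ωC) = 7194 Ω
Z = 3200 − j7194 Ω
|Z| = √(3200² + 7194²) = 7874 Ω
I = V/|Z| = 10.54 mA
V_R = I·|Z_R| = 0.01054 × 3200 = 33.73 V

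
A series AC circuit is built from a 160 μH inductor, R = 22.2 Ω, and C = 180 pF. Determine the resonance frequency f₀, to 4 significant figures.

937.8 kHz

ω₀ = 1/√(LC) = 1/√(0.00016 × 1.8e-10) = 5.893e+06 rad/s
f₀ = ω₀/(2π) = 937.8 kHz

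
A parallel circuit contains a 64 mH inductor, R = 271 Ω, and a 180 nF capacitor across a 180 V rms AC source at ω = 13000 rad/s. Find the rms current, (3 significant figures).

695 mA

X_L = ωL = 832 Ω
X_C = 1/(ωC) = 427 Ω
Parallel: admittances add. Y = 1/R + 1/(jωL) + jωC
Y = (0.00369 + j0.00114) S
|Y| = 0.00386 S → |Z| = 1/|Y| = 259 Ω, ∠Z = −∠Y = -17.1°
I = V/|Z| = 180/259 = 695 mA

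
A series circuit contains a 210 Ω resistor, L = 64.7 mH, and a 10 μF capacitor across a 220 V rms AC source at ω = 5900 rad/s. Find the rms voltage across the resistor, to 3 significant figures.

110 V

X_L = ωL = 382 Ω
X_C = 1/(ωC) = 16.9 Ω
Net reactance X = X_L − X_C = 365 Ω
Z = 210 + j365 Ω
|Z| = √(210² + 365²) = 421 Ω
I = V/|Z| = 523 mA
V_R = I·|Z_R| = 0.523 × 210 = 110 V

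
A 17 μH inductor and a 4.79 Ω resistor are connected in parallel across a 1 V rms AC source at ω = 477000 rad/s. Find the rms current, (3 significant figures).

X_L = ωL = 8.11 Ω
Parallel: admittances add. Y = 1/R + 1/(jωL)
Y = (0.209 − j0.123) S
|Y| = 0.242 S → |Z| = 1/|Y| = 4.12 Ω, ∠Z = −∠Y = 30.6°
I = V/|Z| = 1/4.12 = 242 mA

242 mA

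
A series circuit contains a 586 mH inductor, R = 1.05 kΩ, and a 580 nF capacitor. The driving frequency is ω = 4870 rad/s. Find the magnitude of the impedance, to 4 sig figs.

X_L = ωL = 2854 Ω
X_C = 1/(ωC) = 354.0 Ω
Net reactance X = X_L − X_C = 2500 Ω
Z = 1050 + j2500 Ω
|Z| = √(1050² + 2500²) = 2711 Ω

2711 Ω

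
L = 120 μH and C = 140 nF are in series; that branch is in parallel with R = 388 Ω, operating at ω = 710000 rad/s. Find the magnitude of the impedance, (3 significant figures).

X_L = ωL = 85.2 Ω
X_C = 1/(ωC) = 10.1 Ω
Branch 1: Z₁ = R = 388 Ω
Branch 2 (series LC): Z₂ = j(X_L − X_C) = j75.1 Ω
Parallel: Z = Z₁Z₂/(Z₁+Z₂), |Z| = 73.8 Ω, ∠Z = 79.0°

73.8 Ω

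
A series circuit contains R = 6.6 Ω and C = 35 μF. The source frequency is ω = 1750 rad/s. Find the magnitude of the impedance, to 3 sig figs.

17.6 Ω

X_C = 1/(ωC) = 16.3 Ω
Z = 6.60 − j16.3 Ω
|Z| = √(6.60² + 16.3²) = 17.6 Ω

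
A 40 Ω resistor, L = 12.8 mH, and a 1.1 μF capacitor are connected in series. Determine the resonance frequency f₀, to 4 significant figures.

1.341 kHz

ω₀ = 1/√(LC) = 1/√(0.0128 × 1.1e-06) = 8427 rad/s
f₀ = ω₀/(2π) = 1.341 kHz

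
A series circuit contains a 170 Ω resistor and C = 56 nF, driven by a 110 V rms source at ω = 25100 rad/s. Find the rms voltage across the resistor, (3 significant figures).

X_C = 1/(ωC) = 711 Ω
Z = 170 − j711 Ω
|Z| = √(170² + 711²) = 731 Ω
I = V/|Z| = 150 mA
V_R = I·|Z_R| = 0.150 × 170 = 25.6 V

25.6 V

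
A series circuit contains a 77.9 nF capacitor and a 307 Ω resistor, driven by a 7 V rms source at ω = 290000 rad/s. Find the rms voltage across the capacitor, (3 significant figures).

X_C = 1/(ωC) = 44.3 Ω
Z = 307 − j44.3 Ω
|Z| = √(307² + 44.3²) = 310 Ω
I = V/|Z| = 22.6 mA
V_C = I·|Z_C| = 0.0226 × 44.3 = 0.999 V

0.999 V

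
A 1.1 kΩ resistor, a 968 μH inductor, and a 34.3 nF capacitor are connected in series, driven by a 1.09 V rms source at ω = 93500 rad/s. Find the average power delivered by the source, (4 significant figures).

X_L = ωL = 90.51 Ω
X_C = 1/(ωC) = 311.8 Ω
Net reactance X = X_L − X_C = -221.3 Ω
Z = 1100 − j221.3 Ω
|Z| = √(1100² + 221.3²) = 1122 Ω
∠Z = arctan(-221.3/1100) = -11.38°
I = V/|Z| = 971.4 μA
P = VI cos φ = 1.09 × 0.0009714 × cos(-11.38°) = 1.038 mW

1.038 mW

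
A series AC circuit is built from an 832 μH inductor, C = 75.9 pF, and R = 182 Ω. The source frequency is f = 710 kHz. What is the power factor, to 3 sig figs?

0.233

ω = 2πf = 4.461e+06 rad/s
X_L = ωL = 3710 Ω
X_C = 1/(ωC) = 2950 Ω
Net reactance X = X_L − X_C = 758 Ω
Z = 182 + j758 Ω
|Z| = √(182² + 758²) = 780 Ω
∠Z = arctan(758/182) = 76.5°
cos φ = cos(76.5°) = 0.233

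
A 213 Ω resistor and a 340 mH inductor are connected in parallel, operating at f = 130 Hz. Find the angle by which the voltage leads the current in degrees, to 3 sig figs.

ω = 2πf = 816.8 rad/s
X_L = ωL = 278 Ω
Parallel: admittances add. Y = 1/R + 1/(jωL)
Y = (0.00469 − j0.00360) S
|Y| = 0.00592 S → |Z| = 1/|Y| = 169 Ω, ∠Z = −∠Y = 37.5°

37.5°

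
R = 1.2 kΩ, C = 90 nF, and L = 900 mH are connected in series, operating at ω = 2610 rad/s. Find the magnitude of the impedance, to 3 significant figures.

2250 Ω

X_L = ωL = 2350 Ω
X_C = 1/(ωC) = 4260 Ω
Net reactance X = X_L − X_C = -1910 Ω
Z = 1200 − j1910 Ω
|Z| = √(1200² + 1910²) = 2250 Ω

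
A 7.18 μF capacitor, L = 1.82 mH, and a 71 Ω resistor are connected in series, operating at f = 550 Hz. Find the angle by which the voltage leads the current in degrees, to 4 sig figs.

-25.60°

ω = 2πf = 3456 rad/s
X_L = ωL = 6.289 Ω
X_C = 1/(ωC) = 40.30 Ω
Net reactance X = X_L − X_C = -34.01 Ω
Z = 71.00 − j34.01 Ω
|Z| = √(71.00² + 34.01²) = 78.73 Ω
∠Z = arctan(-34.01/71.00) = -25.60°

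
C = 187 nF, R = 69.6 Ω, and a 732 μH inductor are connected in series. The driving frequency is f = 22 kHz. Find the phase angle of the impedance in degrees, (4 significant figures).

ω = 2πf = 138200 rad/s
X_L = ωL = 101.2 Ω
X_C = 1/(ωC) = 38.69 Ω
Net reactance X = X_L − X_C = 62.50 Ω
Z = 69.60 + j62.50 Ω
|Z| = √(69.60² + 62.50²) = 93.54 Ω
∠Z = arctan(62.50/69.60) = 41.92°

41.92°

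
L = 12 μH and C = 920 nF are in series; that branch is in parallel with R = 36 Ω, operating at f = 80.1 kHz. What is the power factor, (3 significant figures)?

ω = 2πf = 503300 rad/s
X_L = ωL = 6.04 Ω
X_C = 1/(ωC) = 2.16 Ω
Branch 1: Z₁ = R = 36.0 Ω
Branch 2 (series LC): Z₂ = j(X_L − X_C) = j3.88 Ω
Parallel: Z = Z₁Z₂/(Z₁+Z₂), |Z| = 3.86 Ω, ∠Z = 83.8°
cos φ = cos(83.8°) = 0.107

0.107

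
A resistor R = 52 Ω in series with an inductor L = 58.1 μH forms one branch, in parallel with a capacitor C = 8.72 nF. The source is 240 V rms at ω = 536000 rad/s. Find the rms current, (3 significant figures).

X_L = ωL = 31.1 Ω
X_C = 1/(ωC) = 214 Ω
Branch 1 (R+jX_L): Z₁ = 52.0 + j31.1 Ω, |Z₁| = 60.6 Ω
Branch 2 (−jX_C): Z₂ = −j214 Ω
Parallel: Z = Z₁Z₂/(Z₁+Z₂), |Z| = 68.2 Ω, ∠Z = 15.0°
I = V/|Z| = 240/68.2 = 3.52 A

3.52 A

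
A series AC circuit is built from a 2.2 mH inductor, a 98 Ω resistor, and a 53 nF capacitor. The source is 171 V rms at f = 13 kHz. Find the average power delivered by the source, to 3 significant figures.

234 W

ω = 2πf = 81680 rad/s
X_L = ωL = 180 Ω
X_C = 1/(ωC) = 231 Ω
Net reactance X = X_L − X_C = -51.3 Ω
Z = 98.0 − j51.3 Ω
|Z| = √(98.0² + 51.3²) = 111 Ω
∠Z = arctan(-51.3/98.0) = -27.6°
I = V/|Z| = 1.55 A
P = VI cos φ = 171 × 1.55 × cos(-27.6°) = 234 W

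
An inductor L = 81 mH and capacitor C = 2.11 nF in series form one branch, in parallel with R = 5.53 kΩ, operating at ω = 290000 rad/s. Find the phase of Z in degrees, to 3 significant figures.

X_L = ωL = 23500 Ω
X_C = 1/(ωC) = 1630 Ω
Branch 1: Z₁ = R = 5530 Ω
Branch 2 (series LC): Z₂ = j(X_L − X_C) = j21900 Ω
Parallel: Z = Z₁Z₂/(Z₁+Z₂), |Z| = 5360 Ω, ∠Z = 14.2°

14.2°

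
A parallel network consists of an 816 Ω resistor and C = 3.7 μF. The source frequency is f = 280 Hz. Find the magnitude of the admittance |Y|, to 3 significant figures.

6.62 mS

ω = 2πf = 1759 rad/s
X_C = 1/(ωC) = 154 Ω
Parallel: admittances add. Y = 1/R + jωC
Y = (0.00123 + j0.00651) S
|Y| = 0.00662 S → |Z| = 1/|Y| = 151 Ω, ∠Z = −∠Y = -79.3°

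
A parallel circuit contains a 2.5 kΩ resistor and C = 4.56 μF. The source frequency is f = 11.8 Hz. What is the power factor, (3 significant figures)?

0.764

ω = 2πf = 74.14 rad/s
X_C = 1/(ωC) = 2960 Ω
Parallel: admittances add. Y = 1/R + jωC
Y = (0.000400 + j0.000338) S
|Y| = 0.000524 S → |Z| = 1/|Y| = 1910 Ω, ∠Z = −∠Y = -40.2°
cos φ = cos(-40.2°) = 0.764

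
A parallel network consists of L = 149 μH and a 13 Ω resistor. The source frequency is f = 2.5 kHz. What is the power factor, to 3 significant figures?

0.177

ω = 2πf = 15710 rad/s
X_L = ωL = 2.34 Ω
Parallel: admittances add. Y = 1/R + 1/(jωL)
Y = (0.0769 − j0.427) S
|Y| = 0.434 S → |Z| = 1/|Y| = 2.30 Ω, ∠Z = −∠Y = 79.8°
cos φ = cos(79.8°) = 0.177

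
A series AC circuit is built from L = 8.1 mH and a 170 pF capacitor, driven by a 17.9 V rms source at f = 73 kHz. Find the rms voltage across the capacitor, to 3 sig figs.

ω = 2πf = 458700 rad/s
X_L = ωL = 3720 Ω
X_C = 1/(ωC) = 12800 Ω
Net reactance X = X_L − X_C = -9110 Ω
Z = − j9110 Ω
|Z| = √(0² + 9110²) = 9110 Ω
I = V/|Z| = 1.96 mA
V_C = I·|Z_C| = 0.00196 × 12800 = 25.2 V

25.2 V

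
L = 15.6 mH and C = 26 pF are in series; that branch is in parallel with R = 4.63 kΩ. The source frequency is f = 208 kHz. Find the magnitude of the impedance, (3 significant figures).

ω = 2πf = 1.307e+06 rad/s
X_L = ωL = 20400 Ω
X_C = 1/(ωC) = 29400 Ω
Branch 1: Z₁ = R = 4630 Ω
Branch 2 (series LC): Z₂ = j(X_L − X_C) = −j9040 Ω
Parallel: Z = Z₁Z₂/(Z₁+Z₂), |Z| = 4120 Ω, ∠Z = -27.1°

4120 Ω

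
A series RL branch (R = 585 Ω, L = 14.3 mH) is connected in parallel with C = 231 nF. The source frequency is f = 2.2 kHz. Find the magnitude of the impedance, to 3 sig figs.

ω = 2πf = 13820 rad/s
X_L = ωL = 198 Ω
X_C = 1/(ωC) = 313 Ω
Branch 1 (R+jX_L): Z₁ = 585 + j198 Ω, |Z₁| = 617 Ω
Branch 2 (−jX_C): Z₂ = −j313 Ω
Parallel: Z = Z₁Z₂/(Z₁+Z₂), |Z| = 324 Ω, ∠Z = -60.2°

324 Ω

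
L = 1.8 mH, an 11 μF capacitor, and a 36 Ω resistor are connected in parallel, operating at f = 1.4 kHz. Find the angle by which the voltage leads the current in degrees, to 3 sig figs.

-50.4°

ω = 2πf = 8796 rad/s
X_L = ωL = 15.8 Ω
X_C = 1/(ωC) = 10.3 Ω
Parallel: admittances add. Y = 1/R + 1/(jωL) + jωC
Y = (0.0278 + j0.0336) S
|Y| = 0.0436 S → |Z| = 1/|Y| = 22.9 Ω, ∠Z = −∠Y = -50.4°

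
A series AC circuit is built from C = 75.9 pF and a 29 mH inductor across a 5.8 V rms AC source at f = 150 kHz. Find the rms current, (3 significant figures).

434 μA

ω = 2πf = 942500 rad/s
X_L = ωL = 27300 Ω
X_C = 1/(ωC) = 14000 Ω
Net reactance X = X_L − X_C = 13400 Ω
Z = j13400 Ω
|Z| = √(0² + 13400²) = 13400 Ω
I = V/|Z| = 5.8/13400 = 434 μA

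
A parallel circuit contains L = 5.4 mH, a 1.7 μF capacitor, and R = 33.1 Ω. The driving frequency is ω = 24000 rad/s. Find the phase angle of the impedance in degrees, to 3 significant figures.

X_L = ωL = 130 Ω
X_C = 1/(ωC) = 24.5 Ω
Parallel: admittances add. Y = 1/R + 1/(jωL) + jωC
Y = (0.0302 + j0.0331) S
|Y| = 0.0448 S → |Z| = 1/|Y| = 22.3 Ω, ∠Z = −∠Y = -47.6°

-47.6°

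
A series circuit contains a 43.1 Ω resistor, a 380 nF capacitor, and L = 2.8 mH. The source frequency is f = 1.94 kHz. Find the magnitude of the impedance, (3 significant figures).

ω = 2πf = 12190 rad/s
X_L = ωL = 34.1 Ω
X_C = 1/(ωC) = 216 Ω
Net reactance X = X_L − X_C = -182 Ω
Z = 43.1 − j182 Ω
|Z| = √(43.1² + 182²) = 187 Ω

187 Ω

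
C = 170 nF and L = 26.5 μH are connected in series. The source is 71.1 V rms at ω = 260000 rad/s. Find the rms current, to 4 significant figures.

X_L = ωL = 6.890 Ω
X_C = 1/(ωC) = 22.62 Ω
Net reactance X = X_L − X_C = -15.73 Ω
Z = − j15.73 Ω
|Z| = √(0² + 15.73²) = 15.73 Ω
I = V/|Z| = 71.1/15.73 = 4.519 A

4.519 A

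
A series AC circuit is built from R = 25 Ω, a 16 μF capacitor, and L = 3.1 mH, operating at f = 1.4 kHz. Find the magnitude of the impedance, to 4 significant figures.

ω = 2πf = 8796 rad/s
X_L = ωL = 27.27 Ω
X_C = 1/(ωC) = 7.105 Ω
Net reactance X = X_L − X_C = 20.16 Ω
Z = 25.00 + j20.16 Ω
|Z| = √(25.00² + 20.16²) = 32.12 Ω

32.12 Ω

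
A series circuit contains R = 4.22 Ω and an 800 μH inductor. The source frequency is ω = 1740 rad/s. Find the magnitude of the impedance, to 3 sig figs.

X_L = ωL = 1.39 Ω
Z = 4.22 + j1.39 Ω
|Z| = √(4.22² + 1.39²) = 4.44 Ω

4.44 Ω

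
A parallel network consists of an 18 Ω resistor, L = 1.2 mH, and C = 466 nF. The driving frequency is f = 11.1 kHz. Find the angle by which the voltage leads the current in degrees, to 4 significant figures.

ω = 2πf = 69740 rad/s
X_L = ωL = 83.69 Ω
X_C = 1/(ωC) = 30.77 Ω
Parallel: admittances add. Y = 1/R + 1/(jωL) + jωC
Y = (0.05556 + j0.02055) S
|Y| = 0.05924 S → |Z| = 1/|Y| = 16.88 Ω, ∠Z = −∠Y = -20.30°

-20.30°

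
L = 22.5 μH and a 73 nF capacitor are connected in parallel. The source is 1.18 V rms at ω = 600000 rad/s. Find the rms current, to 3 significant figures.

X_L = ωL = 13.5 Ω
X_C = 1/(ωC) = 22.8 Ω
Parallel: admittances add. Y = 1/(jωL) + jωC
Y = (0 − j0.0303) S
|Y| = 0.0303 S → |Z| = 1/|Y| = 33.0 Ω, ∠Z = −∠Y = 90.0°
I = V/|Z| = 1.18/33.0 = 35.7 mA

35.7 mA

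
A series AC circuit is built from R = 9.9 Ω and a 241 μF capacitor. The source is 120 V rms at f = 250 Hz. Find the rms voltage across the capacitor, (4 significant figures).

ω = 2πf = 1571 rad/s
X_C = 1/(ωC) = 2.642 Ω
Z = 9.900 − j2.642 Ω
|Z| = √(9.900² + 2.642²) = 10.25 Ω
I = V/|Z| = 11.71 A
V_C = I·|Z_C| = 11.71 × 2.642 = 30.94 V

30.94 V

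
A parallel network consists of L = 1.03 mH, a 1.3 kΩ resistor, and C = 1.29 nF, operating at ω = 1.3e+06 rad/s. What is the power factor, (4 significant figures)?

0.6373

X_L = ωL = 1339 Ω
X_C = 1/(ωC) = 596.3 Ω
Parallel: admittances add. Y = 1/R + 1/(jωL) + jωC
Y = (0.0007692 + j0.0009302) S
|Y| = 0.001207 S → |Z| = 1/|Y| = 828.5 Ω, ∠Z = −∠Y = -50.41°
cos φ = cos(-50.41°) = 0.6373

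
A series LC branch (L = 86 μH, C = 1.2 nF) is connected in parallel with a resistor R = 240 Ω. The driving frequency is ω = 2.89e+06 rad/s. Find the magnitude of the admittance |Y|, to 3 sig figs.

25.5 mS

X_L = ωL = 249 Ω
X_C = 1/(ωC) = 288 Ω
Branch 1: Z₁ = R = 240 Ω
Branch 2 (series LC): Z₂ = j(X_L − X_C) = −j39.8 Ω
Parallel: Z = Z₁Z₂/(Z₁+Z₂), |Z| = 39.3 Ω, ∠Z = -80.6°
|Y| = 1/|Z| = 25.5 mS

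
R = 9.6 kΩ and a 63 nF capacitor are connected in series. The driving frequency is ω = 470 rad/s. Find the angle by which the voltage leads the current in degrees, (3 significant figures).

X_C = 1/(ωC) = 33800 Ω
Z = 9600 − j33800 Ω
|Z| = √(9600² + 33800²) = 35100 Ω
∠Z = arctan(-33800/9600) = -74.1°

-74.1°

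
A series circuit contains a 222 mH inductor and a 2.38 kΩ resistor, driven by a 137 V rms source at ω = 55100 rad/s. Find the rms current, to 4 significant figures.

X_L = ωL = 12230 Ω
Z = 2380 + j12230 Ω
|Z| = √(2380² + 12230²) = 12460 Ω
I = V/|Z| = 137/12460 = 10.99 mA

10.99 mA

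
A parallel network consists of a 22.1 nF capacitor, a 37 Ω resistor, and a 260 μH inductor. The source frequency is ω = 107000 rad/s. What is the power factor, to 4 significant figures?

X_L = ωL = 27.82 Ω
X_C = 1/(ωC) = 422.9 Ω
Parallel: admittances add. Y = 1/R + 1/(jωL) + jωC
Y = (0.02703 − j0.03358) S
|Y| = 0.04311 S → |Z| = 1/|Y| = 23.20 Ω, ∠Z = −∠Y = 51.17°
cos φ = cos(51.17°) = 0.6270

0.6270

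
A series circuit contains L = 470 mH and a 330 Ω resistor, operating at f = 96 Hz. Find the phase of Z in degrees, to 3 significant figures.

40.7°

ω = 2πf = 603.2 rad/s
X_L = ωL = 283 Ω
Z = 330 + j283 Ω
|Z| = √(330² + 283²) = 435 Ω
∠Z = arctan(283/330) = 40.7°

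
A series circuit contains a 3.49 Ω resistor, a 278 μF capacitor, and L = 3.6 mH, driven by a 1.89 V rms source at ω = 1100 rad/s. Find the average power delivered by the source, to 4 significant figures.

985.0 mW

X_L = ωL = 3.960 Ω
X_C = 1/(ωC) = 3.270 Ω
Net reactance X = X_L − X_C = 0.6899 Ω
Z = 3.490 + j0.6899 Ω
|Z| = √(3.490² + 0.6899²) = 3.558 Ω
∠Z = arctan(0.6899/3.490) = 11.18°
I = V/|Z| = 531.3 mA
P = VI cos φ = 1.89 × 0.5313 × cos(11.18°) = 985.0 mW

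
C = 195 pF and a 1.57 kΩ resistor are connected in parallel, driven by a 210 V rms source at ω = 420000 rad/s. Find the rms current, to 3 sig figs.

X_C = 1/(ωC) = 12200 Ω
Parallel: admittances add. Y = 1/R + jωC
Y = (0.000637 + j8.19e-05) S
|Y| = 0.000642 S → |Z| = 1/|Y| = 1560 Ω, ∠Z = −∠Y = -7.33°
I = V/|Z| = 210/1560 = 135 mA

135 mA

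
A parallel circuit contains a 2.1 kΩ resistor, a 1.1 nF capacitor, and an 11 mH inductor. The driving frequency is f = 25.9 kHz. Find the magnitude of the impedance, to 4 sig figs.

ω = 2πf = 162700 rad/s
X_L = ωL = 1790 Ω
X_C = 1/(ωC) = 5586 Ω
Parallel: admittances add. Y = 1/R + 1/(jωL) + jωC
Y = (0.0004762 − j0.0003796) S
|Y| = 0.0006090 S → |Z| = 1/|Y| = 1642 Ω, ∠Z = −∠Y = 38.56°

1642 Ω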